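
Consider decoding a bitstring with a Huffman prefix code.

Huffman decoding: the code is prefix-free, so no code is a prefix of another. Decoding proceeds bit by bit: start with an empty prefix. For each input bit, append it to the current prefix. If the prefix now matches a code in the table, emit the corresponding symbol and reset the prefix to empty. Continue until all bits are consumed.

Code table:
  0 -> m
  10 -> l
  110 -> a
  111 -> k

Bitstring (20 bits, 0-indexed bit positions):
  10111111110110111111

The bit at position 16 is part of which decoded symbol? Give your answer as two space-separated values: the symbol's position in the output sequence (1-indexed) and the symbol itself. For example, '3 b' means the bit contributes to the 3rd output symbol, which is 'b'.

Answer: 6 k

Derivation:
Bit 0: prefix='1' (no match yet)
Bit 1: prefix='10' -> emit 'l', reset
Bit 2: prefix='1' (no match yet)
Bit 3: prefix='11' (no match yet)
Bit 4: prefix='111' -> emit 'k', reset
Bit 5: prefix='1' (no match yet)
Bit 6: prefix='11' (no match yet)
Bit 7: prefix='111' -> emit 'k', reset
Bit 8: prefix='1' (no match yet)
Bit 9: prefix='11' (no match yet)
Bit 10: prefix='110' -> emit 'a', reset
Bit 11: prefix='1' (no match yet)
Bit 12: prefix='11' (no match yet)
Bit 13: prefix='110' -> emit 'a', reset
Bit 14: prefix='1' (no match yet)
Bit 15: prefix='11' (no match yet)
Bit 16: prefix='111' -> emit 'k', reset
Bit 17: prefix='1' (no match yet)
Bit 18: prefix='11' (no match yet)
Bit 19: prefix='111' -> emit 'k', reset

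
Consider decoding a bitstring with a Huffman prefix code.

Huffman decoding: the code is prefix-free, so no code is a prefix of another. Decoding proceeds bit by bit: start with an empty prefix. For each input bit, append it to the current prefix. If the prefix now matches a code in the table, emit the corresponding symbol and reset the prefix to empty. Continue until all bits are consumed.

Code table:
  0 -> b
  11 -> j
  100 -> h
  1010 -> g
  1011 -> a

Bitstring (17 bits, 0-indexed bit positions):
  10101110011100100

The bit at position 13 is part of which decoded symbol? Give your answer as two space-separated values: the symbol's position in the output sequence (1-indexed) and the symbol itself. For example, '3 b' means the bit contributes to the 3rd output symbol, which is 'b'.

Answer: 5 h

Derivation:
Bit 0: prefix='1' (no match yet)
Bit 1: prefix='10' (no match yet)
Bit 2: prefix='101' (no match yet)
Bit 3: prefix='1010' -> emit 'g', reset
Bit 4: prefix='1' (no match yet)
Bit 5: prefix='11' -> emit 'j', reset
Bit 6: prefix='1' (no match yet)
Bit 7: prefix='10' (no match yet)
Bit 8: prefix='100' -> emit 'h', reset
Bit 9: prefix='1' (no match yet)
Bit 10: prefix='11' -> emit 'j', reset
Bit 11: prefix='1' (no match yet)
Bit 12: prefix='10' (no match yet)
Bit 13: prefix='100' -> emit 'h', reset
Bit 14: prefix='1' (no match yet)
Bit 15: prefix='10' (no match yet)
Bit 16: prefix='100' -> emit 'h', reset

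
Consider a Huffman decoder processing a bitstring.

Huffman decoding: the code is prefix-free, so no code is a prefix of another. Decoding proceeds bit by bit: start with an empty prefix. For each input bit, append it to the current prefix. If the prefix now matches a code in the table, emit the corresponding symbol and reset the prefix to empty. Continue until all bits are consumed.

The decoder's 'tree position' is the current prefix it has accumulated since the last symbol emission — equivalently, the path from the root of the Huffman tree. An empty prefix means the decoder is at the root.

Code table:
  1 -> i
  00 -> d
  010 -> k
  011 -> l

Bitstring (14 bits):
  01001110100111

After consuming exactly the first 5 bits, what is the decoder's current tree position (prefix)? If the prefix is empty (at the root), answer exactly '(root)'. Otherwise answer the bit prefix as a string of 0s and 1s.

Answer: 01

Derivation:
Bit 0: prefix='0' (no match yet)
Bit 1: prefix='01' (no match yet)
Bit 2: prefix='010' -> emit 'k', reset
Bit 3: prefix='0' (no match yet)
Bit 4: prefix='01' (no match yet)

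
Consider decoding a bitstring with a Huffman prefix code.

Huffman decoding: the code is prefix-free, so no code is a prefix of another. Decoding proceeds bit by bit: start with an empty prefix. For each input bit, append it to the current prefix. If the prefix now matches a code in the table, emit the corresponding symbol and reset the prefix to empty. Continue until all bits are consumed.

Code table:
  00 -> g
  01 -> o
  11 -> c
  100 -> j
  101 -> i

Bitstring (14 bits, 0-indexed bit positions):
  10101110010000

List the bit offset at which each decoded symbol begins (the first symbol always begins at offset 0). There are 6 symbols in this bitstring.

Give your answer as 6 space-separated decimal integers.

Answer: 0 3 5 7 9 12

Derivation:
Bit 0: prefix='1' (no match yet)
Bit 1: prefix='10' (no match yet)
Bit 2: prefix='101' -> emit 'i', reset
Bit 3: prefix='0' (no match yet)
Bit 4: prefix='01' -> emit 'o', reset
Bit 5: prefix='1' (no match yet)
Bit 6: prefix='11' -> emit 'c', reset
Bit 7: prefix='0' (no match yet)
Bit 8: prefix='00' -> emit 'g', reset
Bit 9: prefix='1' (no match yet)
Bit 10: prefix='10' (no match yet)
Bit 11: prefix='100' -> emit 'j', reset
Bit 12: prefix='0' (no match yet)
Bit 13: prefix='00' -> emit 'g', reset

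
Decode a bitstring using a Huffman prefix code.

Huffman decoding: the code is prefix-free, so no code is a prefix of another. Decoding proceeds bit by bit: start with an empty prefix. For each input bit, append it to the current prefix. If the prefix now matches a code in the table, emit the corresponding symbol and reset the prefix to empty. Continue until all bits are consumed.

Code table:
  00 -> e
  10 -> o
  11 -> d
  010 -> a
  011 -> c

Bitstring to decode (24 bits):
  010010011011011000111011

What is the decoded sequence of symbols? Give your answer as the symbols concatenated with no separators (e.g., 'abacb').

Answer: aacccecod

Derivation:
Bit 0: prefix='0' (no match yet)
Bit 1: prefix='01' (no match yet)
Bit 2: prefix='010' -> emit 'a', reset
Bit 3: prefix='0' (no match yet)
Bit 4: prefix='01' (no match yet)
Bit 5: prefix='010' -> emit 'a', reset
Bit 6: prefix='0' (no match yet)
Bit 7: prefix='01' (no match yet)
Bit 8: prefix='011' -> emit 'c', reset
Bit 9: prefix='0' (no match yet)
Bit 10: prefix='01' (no match yet)
Bit 11: prefix='011' -> emit 'c', reset
Bit 12: prefix='0' (no match yet)
Bit 13: prefix='01' (no match yet)
Bit 14: prefix='011' -> emit 'c', reset
Bit 15: prefix='0' (no match yet)
Bit 16: prefix='00' -> emit 'e', reset
Bit 17: prefix='0' (no match yet)
Bit 18: prefix='01' (no match yet)
Bit 19: prefix='011' -> emit 'c', reset
Bit 20: prefix='1' (no match yet)
Bit 21: prefix='10' -> emit 'o', reset
Bit 22: prefix='1' (no match yet)
Bit 23: prefix='11' -> emit 'd', reset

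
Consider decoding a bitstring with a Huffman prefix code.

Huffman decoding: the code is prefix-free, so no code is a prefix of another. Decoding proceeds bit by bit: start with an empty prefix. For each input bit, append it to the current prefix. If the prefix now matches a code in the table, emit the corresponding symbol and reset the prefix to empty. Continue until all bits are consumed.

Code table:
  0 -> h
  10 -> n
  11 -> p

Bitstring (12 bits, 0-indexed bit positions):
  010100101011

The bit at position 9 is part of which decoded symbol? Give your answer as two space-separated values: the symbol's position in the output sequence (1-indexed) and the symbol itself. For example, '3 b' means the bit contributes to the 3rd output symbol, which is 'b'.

Answer: 6 n

Derivation:
Bit 0: prefix='0' -> emit 'h', reset
Bit 1: prefix='1' (no match yet)
Bit 2: prefix='10' -> emit 'n', reset
Bit 3: prefix='1' (no match yet)
Bit 4: prefix='10' -> emit 'n', reset
Bit 5: prefix='0' -> emit 'h', reset
Bit 6: prefix='1' (no match yet)
Bit 7: prefix='10' -> emit 'n', reset
Bit 8: prefix='1' (no match yet)
Bit 9: prefix='10' -> emit 'n', reset
Bit 10: prefix='1' (no match yet)
Bit 11: prefix='11' -> emit 'p', reset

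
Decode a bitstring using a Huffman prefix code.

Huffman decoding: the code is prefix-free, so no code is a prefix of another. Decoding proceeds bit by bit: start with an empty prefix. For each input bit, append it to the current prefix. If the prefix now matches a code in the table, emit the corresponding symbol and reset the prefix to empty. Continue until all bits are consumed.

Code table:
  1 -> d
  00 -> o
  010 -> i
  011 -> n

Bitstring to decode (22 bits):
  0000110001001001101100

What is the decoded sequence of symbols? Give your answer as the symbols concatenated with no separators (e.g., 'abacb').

Bit 0: prefix='0' (no match yet)
Bit 1: prefix='00' -> emit 'o', reset
Bit 2: prefix='0' (no match yet)
Bit 3: prefix='00' -> emit 'o', reset
Bit 4: prefix='1' -> emit 'd', reset
Bit 5: prefix='1' -> emit 'd', reset
Bit 6: prefix='0' (no match yet)
Bit 7: prefix='00' -> emit 'o', reset
Bit 8: prefix='0' (no match yet)
Bit 9: prefix='01' (no match yet)
Bit 10: prefix='010' -> emit 'i', reset
Bit 11: prefix='0' (no match yet)
Bit 12: prefix='01' (no match yet)
Bit 13: prefix='010' -> emit 'i', reset
Bit 14: prefix='0' (no match yet)
Bit 15: prefix='01' (no match yet)
Bit 16: prefix='011' -> emit 'n', reset
Bit 17: prefix='0' (no match yet)
Bit 18: prefix='01' (no match yet)
Bit 19: prefix='011' -> emit 'n', reset
Bit 20: prefix='0' (no match yet)
Bit 21: prefix='00' -> emit 'o', reset

Answer: ooddoiinno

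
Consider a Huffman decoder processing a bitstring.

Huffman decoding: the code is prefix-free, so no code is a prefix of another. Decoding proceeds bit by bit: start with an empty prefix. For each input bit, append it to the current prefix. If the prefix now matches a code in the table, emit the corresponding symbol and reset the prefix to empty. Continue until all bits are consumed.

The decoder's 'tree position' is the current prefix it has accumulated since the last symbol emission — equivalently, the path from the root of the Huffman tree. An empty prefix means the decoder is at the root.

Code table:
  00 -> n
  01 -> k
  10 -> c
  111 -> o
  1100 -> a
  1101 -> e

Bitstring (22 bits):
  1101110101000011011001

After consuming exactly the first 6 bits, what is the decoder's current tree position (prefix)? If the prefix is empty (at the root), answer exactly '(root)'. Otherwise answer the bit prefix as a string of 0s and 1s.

Answer: 11

Derivation:
Bit 0: prefix='1' (no match yet)
Bit 1: prefix='11' (no match yet)
Bit 2: prefix='110' (no match yet)
Bit 3: prefix='1101' -> emit 'e', reset
Bit 4: prefix='1' (no match yet)
Bit 5: prefix='11' (no match yet)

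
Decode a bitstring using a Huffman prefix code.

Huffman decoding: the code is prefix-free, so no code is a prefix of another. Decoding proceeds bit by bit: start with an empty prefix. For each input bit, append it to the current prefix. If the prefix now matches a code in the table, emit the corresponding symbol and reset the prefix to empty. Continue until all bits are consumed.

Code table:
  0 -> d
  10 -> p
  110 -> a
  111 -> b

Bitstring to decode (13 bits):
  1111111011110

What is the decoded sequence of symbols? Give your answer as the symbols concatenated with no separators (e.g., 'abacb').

Answer: bbpbp

Derivation:
Bit 0: prefix='1' (no match yet)
Bit 1: prefix='11' (no match yet)
Bit 2: prefix='111' -> emit 'b', reset
Bit 3: prefix='1' (no match yet)
Bit 4: prefix='11' (no match yet)
Bit 5: prefix='111' -> emit 'b', reset
Bit 6: prefix='1' (no match yet)
Bit 7: prefix='10' -> emit 'p', reset
Bit 8: prefix='1' (no match yet)
Bit 9: prefix='11' (no match yet)
Bit 10: prefix='111' -> emit 'b', reset
Bit 11: prefix='1' (no match yet)
Bit 12: prefix='10' -> emit 'p', reset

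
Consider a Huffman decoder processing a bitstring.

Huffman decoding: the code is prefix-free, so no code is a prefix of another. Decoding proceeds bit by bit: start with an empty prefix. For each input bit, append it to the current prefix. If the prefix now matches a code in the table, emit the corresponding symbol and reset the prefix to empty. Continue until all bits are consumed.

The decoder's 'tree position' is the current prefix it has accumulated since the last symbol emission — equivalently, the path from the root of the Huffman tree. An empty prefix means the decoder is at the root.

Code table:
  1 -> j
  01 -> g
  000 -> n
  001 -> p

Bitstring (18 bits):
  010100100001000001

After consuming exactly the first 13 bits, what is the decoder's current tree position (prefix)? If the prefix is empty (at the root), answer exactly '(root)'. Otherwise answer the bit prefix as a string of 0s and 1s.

Bit 0: prefix='0' (no match yet)
Bit 1: prefix='01' -> emit 'g', reset
Bit 2: prefix='0' (no match yet)
Bit 3: prefix='01' -> emit 'g', reset
Bit 4: prefix='0' (no match yet)
Bit 5: prefix='00' (no match yet)
Bit 6: prefix='001' -> emit 'p', reset
Bit 7: prefix='0' (no match yet)
Bit 8: prefix='00' (no match yet)
Bit 9: prefix='000' -> emit 'n', reset
Bit 10: prefix='0' (no match yet)
Bit 11: prefix='01' -> emit 'g', reset
Bit 12: prefix='0' (no match yet)

Answer: 0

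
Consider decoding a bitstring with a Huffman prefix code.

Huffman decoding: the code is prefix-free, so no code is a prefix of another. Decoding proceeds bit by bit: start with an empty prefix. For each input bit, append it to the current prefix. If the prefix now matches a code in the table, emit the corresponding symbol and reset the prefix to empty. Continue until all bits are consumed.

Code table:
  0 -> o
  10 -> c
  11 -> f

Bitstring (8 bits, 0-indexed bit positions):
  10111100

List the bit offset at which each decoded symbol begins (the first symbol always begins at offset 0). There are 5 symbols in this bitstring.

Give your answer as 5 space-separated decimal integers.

Answer: 0 2 4 6 7

Derivation:
Bit 0: prefix='1' (no match yet)
Bit 1: prefix='10' -> emit 'c', reset
Bit 2: prefix='1' (no match yet)
Bit 3: prefix='11' -> emit 'f', reset
Bit 4: prefix='1' (no match yet)
Bit 5: prefix='11' -> emit 'f', reset
Bit 6: prefix='0' -> emit 'o', reset
Bit 7: prefix='0' -> emit 'o', reset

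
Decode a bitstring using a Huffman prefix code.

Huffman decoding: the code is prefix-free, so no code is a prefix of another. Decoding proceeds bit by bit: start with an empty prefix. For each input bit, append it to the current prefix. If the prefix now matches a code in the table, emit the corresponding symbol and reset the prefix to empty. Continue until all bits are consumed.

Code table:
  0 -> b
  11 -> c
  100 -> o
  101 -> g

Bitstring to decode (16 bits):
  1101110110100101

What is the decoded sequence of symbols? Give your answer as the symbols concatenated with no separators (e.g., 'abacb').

Bit 0: prefix='1' (no match yet)
Bit 1: prefix='11' -> emit 'c', reset
Bit 2: prefix='0' -> emit 'b', reset
Bit 3: prefix='1' (no match yet)
Bit 4: prefix='11' -> emit 'c', reset
Bit 5: prefix='1' (no match yet)
Bit 6: prefix='10' (no match yet)
Bit 7: prefix='101' -> emit 'g', reset
Bit 8: prefix='1' (no match yet)
Bit 9: prefix='10' (no match yet)
Bit 10: prefix='101' -> emit 'g', reset
Bit 11: prefix='0' -> emit 'b', reset
Bit 12: prefix='0' -> emit 'b', reset
Bit 13: prefix='1' (no match yet)
Bit 14: prefix='10' (no match yet)
Bit 15: prefix='101' -> emit 'g', reset

Answer: cbcggbbg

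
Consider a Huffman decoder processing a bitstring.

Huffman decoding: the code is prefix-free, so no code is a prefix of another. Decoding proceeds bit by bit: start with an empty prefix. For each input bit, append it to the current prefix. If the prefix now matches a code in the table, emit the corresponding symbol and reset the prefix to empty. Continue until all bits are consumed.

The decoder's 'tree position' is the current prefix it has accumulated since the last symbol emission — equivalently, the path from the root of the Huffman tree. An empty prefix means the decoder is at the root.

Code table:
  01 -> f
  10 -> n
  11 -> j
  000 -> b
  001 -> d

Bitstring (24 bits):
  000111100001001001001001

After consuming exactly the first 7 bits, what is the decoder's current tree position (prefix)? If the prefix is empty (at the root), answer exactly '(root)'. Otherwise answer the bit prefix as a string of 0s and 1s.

Answer: (root)

Derivation:
Bit 0: prefix='0' (no match yet)
Bit 1: prefix='00' (no match yet)
Bit 2: prefix='000' -> emit 'b', reset
Bit 3: prefix='1' (no match yet)
Bit 4: prefix='11' -> emit 'j', reset
Bit 5: prefix='1' (no match yet)
Bit 6: prefix='11' -> emit 'j', reset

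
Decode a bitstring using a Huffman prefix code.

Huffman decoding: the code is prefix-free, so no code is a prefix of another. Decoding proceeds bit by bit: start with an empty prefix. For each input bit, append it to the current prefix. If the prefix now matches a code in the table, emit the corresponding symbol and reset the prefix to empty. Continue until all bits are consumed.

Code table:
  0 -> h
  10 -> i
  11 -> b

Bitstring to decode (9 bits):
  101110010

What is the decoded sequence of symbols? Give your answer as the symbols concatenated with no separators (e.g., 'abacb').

Answer: ibihi

Derivation:
Bit 0: prefix='1' (no match yet)
Bit 1: prefix='10' -> emit 'i', reset
Bit 2: prefix='1' (no match yet)
Bit 3: prefix='11' -> emit 'b', reset
Bit 4: prefix='1' (no match yet)
Bit 5: prefix='10' -> emit 'i', reset
Bit 6: prefix='0' -> emit 'h', reset
Bit 7: prefix='1' (no match yet)
Bit 8: prefix='10' -> emit 'i', reset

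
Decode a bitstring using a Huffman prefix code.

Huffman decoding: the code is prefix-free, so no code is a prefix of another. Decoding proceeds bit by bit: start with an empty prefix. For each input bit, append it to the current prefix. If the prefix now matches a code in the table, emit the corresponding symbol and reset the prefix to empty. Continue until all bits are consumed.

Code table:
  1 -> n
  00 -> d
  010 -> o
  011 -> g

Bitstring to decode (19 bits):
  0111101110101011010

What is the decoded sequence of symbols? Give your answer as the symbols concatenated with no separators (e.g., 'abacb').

Answer: gnngnongo

Derivation:
Bit 0: prefix='0' (no match yet)
Bit 1: prefix='01' (no match yet)
Bit 2: prefix='011' -> emit 'g', reset
Bit 3: prefix='1' -> emit 'n', reset
Bit 4: prefix='1' -> emit 'n', reset
Bit 5: prefix='0' (no match yet)
Bit 6: prefix='01' (no match yet)
Bit 7: prefix='011' -> emit 'g', reset
Bit 8: prefix='1' -> emit 'n', reset
Bit 9: prefix='0' (no match yet)
Bit 10: prefix='01' (no match yet)
Bit 11: prefix='010' -> emit 'o', reset
Bit 12: prefix='1' -> emit 'n', reset
Bit 13: prefix='0' (no match yet)
Bit 14: prefix='01' (no match yet)
Bit 15: prefix='011' -> emit 'g', reset
Bit 16: prefix='0' (no match yet)
Bit 17: prefix='01' (no match yet)
Bit 18: prefix='010' -> emit 'o', reset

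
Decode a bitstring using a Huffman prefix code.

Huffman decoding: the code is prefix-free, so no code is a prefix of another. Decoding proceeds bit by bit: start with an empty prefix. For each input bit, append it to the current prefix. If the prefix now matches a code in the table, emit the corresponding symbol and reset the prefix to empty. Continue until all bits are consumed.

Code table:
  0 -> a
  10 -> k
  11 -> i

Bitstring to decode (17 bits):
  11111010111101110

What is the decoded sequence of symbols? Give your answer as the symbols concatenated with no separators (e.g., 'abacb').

Answer: iikkiiaik

Derivation:
Bit 0: prefix='1' (no match yet)
Bit 1: prefix='11' -> emit 'i', reset
Bit 2: prefix='1' (no match yet)
Bit 3: prefix='11' -> emit 'i', reset
Bit 4: prefix='1' (no match yet)
Bit 5: prefix='10' -> emit 'k', reset
Bit 6: prefix='1' (no match yet)
Bit 7: prefix='10' -> emit 'k', reset
Bit 8: prefix='1' (no match yet)
Bit 9: prefix='11' -> emit 'i', reset
Bit 10: prefix='1' (no match yet)
Bit 11: prefix='11' -> emit 'i', reset
Bit 12: prefix='0' -> emit 'a', reset
Bit 13: prefix='1' (no match yet)
Bit 14: prefix='11' -> emit 'i', reset
Bit 15: prefix='1' (no match yet)
Bit 16: prefix='10' -> emit 'k', reset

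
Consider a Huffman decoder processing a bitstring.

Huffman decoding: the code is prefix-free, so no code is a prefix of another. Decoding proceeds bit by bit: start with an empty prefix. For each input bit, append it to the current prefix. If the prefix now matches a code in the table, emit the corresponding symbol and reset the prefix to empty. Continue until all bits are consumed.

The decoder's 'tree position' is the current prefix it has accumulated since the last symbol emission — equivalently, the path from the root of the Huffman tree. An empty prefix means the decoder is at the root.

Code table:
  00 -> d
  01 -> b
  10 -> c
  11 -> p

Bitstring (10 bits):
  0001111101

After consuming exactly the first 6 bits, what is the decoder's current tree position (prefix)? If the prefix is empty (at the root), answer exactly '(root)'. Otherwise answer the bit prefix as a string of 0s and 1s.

Bit 0: prefix='0' (no match yet)
Bit 1: prefix='00' -> emit 'd', reset
Bit 2: prefix='0' (no match yet)
Bit 3: prefix='01' -> emit 'b', reset
Bit 4: prefix='1' (no match yet)
Bit 5: prefix='11' -> emit 'p', reset

Answer: (root)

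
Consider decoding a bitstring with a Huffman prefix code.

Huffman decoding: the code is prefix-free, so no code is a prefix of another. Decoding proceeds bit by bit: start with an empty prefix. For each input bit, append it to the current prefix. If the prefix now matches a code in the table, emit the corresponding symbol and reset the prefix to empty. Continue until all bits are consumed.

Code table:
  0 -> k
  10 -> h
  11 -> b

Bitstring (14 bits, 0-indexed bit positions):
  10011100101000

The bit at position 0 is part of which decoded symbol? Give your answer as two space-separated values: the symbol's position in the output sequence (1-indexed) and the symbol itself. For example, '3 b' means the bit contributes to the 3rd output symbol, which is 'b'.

Answer: 1 h

Derivation:
Bit 0: prefix='1' (no match yet)
Bit 1: prefix='10' -> emit 'h', reset
Bit 2: prefix='0' -> emit 'k', reset
Bit 3: prefix='1' (no match yet)
Bit 4: prefix='11' -> emit 'b', reset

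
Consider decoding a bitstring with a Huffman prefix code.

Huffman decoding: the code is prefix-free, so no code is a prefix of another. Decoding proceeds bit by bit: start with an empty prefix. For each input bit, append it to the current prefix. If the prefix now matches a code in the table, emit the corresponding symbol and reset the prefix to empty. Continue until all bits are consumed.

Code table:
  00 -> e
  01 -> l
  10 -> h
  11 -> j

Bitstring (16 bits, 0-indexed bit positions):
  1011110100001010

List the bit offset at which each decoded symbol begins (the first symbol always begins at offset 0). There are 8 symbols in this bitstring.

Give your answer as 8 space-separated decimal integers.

Bit 0: prefix='1' (no match yet)
Bit 1: prefix='10' -> emit 'h', reset
Bit 2: prefix='1' (no match yet)
Bit 3: prefix='11' -> emit 'j', reset
Bit 4: prefix='1' (no match yet)
Bit 5: prefix='11' -> emit 'j', reset
Bit 6: prefix='0' (no match yet)
Bit 7: prefix='01' -> emit 'l', reset
Bit 8: prefix='0' (no match yet)
Bit 9: prefix='00' -> emit 'e', reset
Bit 10: prefix='0' (no match yet)
Bit 11: prefix='00' -> emit 'e', reset
Bit 12: prefix='1' (no match yet)
Bit 13: prefix='10' -> emit 'h', reset
Bit 14: prefix='1' (no match yet)
Bit 15: prefix='10' -> emit 'h', reset

Answer: 0 2 4 6 8 10 12 14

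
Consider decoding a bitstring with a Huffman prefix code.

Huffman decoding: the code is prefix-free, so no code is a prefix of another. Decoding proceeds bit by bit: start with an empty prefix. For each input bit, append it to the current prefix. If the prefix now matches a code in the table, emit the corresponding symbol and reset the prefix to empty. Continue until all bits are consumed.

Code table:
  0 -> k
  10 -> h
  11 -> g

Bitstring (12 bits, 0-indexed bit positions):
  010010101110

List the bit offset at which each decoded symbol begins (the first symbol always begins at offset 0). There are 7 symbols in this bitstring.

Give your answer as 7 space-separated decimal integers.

Answer: 0 1 3 4 6 8 10

Derivation:
Bit 0: prefix='0' -> emit 'k', reset
Bit 1: prefix='1' (no match yet)
Bit 2: prefix='10' -> emit 'h', reset
Bit 3: prefix='0' -> emit 'k', reset
Bit 4: prefix='1' (no match yet)
Bit 5: prefix='10' -> emit 'h', reset
Bit 6: prefix='1' (no match yet)
Bit 7: prefix='10' -> emit 'h', reset
Bit 8: prefix='1' (no match yet)
Bit 9: prefix='11' -> emit 'g', reset
Bit 10: prefix='1' (no match yet)
Bit 11: prefix='10' -> emit 'h', reset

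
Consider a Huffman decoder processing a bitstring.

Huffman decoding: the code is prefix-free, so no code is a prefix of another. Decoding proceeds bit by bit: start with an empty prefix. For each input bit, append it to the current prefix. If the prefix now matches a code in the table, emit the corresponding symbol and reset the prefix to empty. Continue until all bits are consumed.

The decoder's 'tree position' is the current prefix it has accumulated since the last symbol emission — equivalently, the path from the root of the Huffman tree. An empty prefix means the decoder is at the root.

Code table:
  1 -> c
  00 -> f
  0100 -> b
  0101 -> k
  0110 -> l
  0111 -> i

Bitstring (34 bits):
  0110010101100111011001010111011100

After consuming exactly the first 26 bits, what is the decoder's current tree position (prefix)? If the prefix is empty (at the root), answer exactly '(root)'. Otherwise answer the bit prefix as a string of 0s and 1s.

Answer: 01

Derivation:
Bit 0: prefix='0' (no match yet)
Bit 1: prefix='01' (no match yet)
Bit 2: prefix='011' (no match yet)
Bit 3: prefix='0110' -> emit 'l', reset
Bit 4: prefix='0' (no match yet)
Bit 5: prefix='01' (no match yet)
Bit 6: prefix='010' (no match yet)
Bit 7: prefix='0101' -> emit 'k', reset
Bit 8: prefix='0' (no match yet)
Bit 9: prefix='01' (no match yet)
Bit 10: prefix='011' (no match yet)
Bit 11: prefix='0110' -> emit 'l', reset
Bit 12: prefix='0' (no match yet)
Bit 13: prefix='01' (no match yet)
Bit 14: prefix='011' (no match yet)
Bit 15: prefix='0111' -> emit 'i', reset
Bit 16: prefix='0' (no match yet)
Bit 17: prefix='01' (no match yet)
Bit 18: prefix='011' (no match yet)
Bit 19: prefix='0110' -> emit 'l', reset
Bit 20: prefix='0' (no match yet)
Bit 21: prefix='01' (no match yet)
Bit 22: prefix='010' (no match yet)
Bit 23: prefix='0101' -> emit 'k', reset
Bit 24: prefix='0' (no match yet)
Bit 25: prefix='01' (no match yet)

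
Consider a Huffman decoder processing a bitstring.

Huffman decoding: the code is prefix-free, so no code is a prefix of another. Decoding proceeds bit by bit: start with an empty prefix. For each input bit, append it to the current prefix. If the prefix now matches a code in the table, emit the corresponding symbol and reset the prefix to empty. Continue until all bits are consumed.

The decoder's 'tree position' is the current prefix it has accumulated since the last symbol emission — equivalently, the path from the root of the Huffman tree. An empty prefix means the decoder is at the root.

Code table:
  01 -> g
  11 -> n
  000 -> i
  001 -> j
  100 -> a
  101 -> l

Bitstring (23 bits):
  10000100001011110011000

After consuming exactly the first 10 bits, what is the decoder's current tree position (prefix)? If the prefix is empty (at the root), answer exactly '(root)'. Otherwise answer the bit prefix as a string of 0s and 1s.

Answer: 0

Derivation:
Bit 0: prefix='1' (no match yet)
Bit 1: prefix='10' (no match yet)
Bit 2: prefix='100' -> emit 'a', reset
Bit 3: prefix='0' (no match yet)
Bit 4: prefix='00' (no match yet)
Bit 5: prefix='001' -> emit 'j', reset
Bit 6: prefix='0' (no match yet)
Bit 7: prefix='00' (no match yet)
Bit 8: prefix='000' -> emit 'i', reset
Bit 9: prefix='0' (no match yet)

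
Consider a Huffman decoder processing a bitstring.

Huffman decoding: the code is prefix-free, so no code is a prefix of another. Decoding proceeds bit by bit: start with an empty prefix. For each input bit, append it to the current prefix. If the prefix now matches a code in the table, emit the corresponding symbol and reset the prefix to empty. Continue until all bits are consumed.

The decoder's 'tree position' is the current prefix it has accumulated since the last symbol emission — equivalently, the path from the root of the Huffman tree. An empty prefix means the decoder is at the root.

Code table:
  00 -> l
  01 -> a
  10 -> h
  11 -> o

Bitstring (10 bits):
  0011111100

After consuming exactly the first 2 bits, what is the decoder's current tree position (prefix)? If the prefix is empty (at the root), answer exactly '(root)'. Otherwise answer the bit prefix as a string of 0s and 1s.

Bit 0: prefix='0' (no match yet)
Bit 1: prefix='00' -> emit 'l', reset

Answer: (root)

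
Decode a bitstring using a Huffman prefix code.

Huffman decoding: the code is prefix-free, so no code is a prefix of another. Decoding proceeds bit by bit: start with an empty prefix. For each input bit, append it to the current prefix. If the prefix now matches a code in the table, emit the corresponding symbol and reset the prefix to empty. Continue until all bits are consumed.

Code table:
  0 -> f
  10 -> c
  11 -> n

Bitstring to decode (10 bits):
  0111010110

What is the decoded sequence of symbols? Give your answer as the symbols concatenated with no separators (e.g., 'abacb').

Bit 0: prefix='0' -> emit 'f', reset
Bit 1: prefix='1' (no match yet)
Bit 2: prefix='11' -> emit 'n', reset
Bit 3: prefix='1' (no match yet)
Bit 4: prefix='10' -> emit 'c', reset
Bit 5: prefix='1' (no match yet)
Bit 6: prefix='10' -> emit 'c', reset
Bit 7: prefix='1' (no match yet)
Bit 8: prefix='11' -> emit 'n', reset
Bit 9: prefix='0' -> emit 'f', reset

Answer: fnccnf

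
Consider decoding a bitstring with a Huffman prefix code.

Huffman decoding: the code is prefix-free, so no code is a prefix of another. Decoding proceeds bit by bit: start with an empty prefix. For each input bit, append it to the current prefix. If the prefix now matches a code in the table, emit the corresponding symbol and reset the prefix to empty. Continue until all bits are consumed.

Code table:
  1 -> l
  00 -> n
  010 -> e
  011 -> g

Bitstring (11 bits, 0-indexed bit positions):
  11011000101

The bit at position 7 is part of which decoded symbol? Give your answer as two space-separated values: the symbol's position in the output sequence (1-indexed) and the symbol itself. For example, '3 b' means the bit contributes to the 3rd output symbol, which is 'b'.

Bit 0: prefix='1' -> emit 'l', reset
Bit 1: prefix='1' -> emit 'l', reset
Bit 2: prefix='0' (no match yet)
Bit 3: prefix='01' (no match yet)
Bit 4: prefix='011' -> emit 'g', reset
Bit 5: prefix='0' (no match yet)
Bit 6: prefix='00' -> emit 'n', reset
Bit 7: prefix='0' (no match yet)
Bit 8: prefix='01' (no match yet)
Bit 9: prefix='010' -> emit 'e', reset
Bit 10: prefix='1' -> emit 'l', reset

Answer: 5 e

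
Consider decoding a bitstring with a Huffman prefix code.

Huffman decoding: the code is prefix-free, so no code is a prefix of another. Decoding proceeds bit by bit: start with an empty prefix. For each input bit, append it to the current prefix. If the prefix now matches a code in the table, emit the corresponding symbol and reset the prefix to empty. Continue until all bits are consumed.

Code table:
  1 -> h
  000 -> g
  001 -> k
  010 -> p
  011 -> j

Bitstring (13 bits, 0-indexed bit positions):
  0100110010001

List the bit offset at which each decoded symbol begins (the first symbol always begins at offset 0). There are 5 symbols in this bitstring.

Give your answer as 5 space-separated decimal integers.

Answer: 0 3 6 9 12

Derivation:
Bit 0: prefix='0' (no match yet)
Bit 1: prefix='01' (no match yet)
Bit 2: prefix='010' -> emit 'p', reset
Bit 3: prefix='0' (no match yet)
Bit 4: prefix='01' (no match yet)
Bit 5: prefix='011' -> emit 'j', reset
Bit 6: prefix='0' (no match yet)
Bit 7: prefix='00' (no match yet)
Bit 8: prefix='001' -> emit 'k', reset
Bit 9: prefix='0' (no match yet)
Bit 10: prefix='00' (no match yet)
Bit 11: prefix='000' -> emit 'g', reset
Bit 12: prefix='1' -> emit 'h', reset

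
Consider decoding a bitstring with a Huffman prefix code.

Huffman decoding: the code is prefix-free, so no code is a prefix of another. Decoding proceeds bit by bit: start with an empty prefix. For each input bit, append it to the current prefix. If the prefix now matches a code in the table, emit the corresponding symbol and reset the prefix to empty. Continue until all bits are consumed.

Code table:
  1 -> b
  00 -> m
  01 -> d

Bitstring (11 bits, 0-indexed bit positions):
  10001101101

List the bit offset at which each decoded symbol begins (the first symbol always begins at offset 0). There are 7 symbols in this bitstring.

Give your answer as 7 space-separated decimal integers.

Bit 0: prefix='1' -> emit 'b', reset
Bit 1: prefix='0' (no match yet)
Bit 2: prefix='00' -> emit 'm', reset
Bit 3: prefix='0' (no match yet)
Bit 4: prefix='01' -> emit 'd', reset
Bit 5: prefix='1' -> emit 'b', reset
Bit 6: prefix='0' (no match yet)
Bit 7: prefix='01' -> emit 'd', reset
Bit 8: prefix='1' -> emit 'b', reset
Bit 9: prefix='0' (no match yet)
Bit 10: prefix='01' -> emit 'd', reset

Answer: 0 1 3 5 6 8 9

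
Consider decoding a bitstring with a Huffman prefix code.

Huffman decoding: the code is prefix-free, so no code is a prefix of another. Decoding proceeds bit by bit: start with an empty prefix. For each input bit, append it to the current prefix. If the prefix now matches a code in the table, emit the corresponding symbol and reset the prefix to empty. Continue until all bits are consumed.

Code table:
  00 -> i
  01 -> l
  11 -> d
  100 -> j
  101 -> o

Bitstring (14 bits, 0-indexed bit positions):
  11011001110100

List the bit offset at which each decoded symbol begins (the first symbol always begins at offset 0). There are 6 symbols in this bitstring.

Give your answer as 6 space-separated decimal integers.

Bit 0: prefix='1' (no match yet)
Bit 1: prefix='11' -> emit 'd', reset
Bit 2: prefix='0' (no match yet)
Bit 3: prefix='01' -> emit 'l', reset
Bit 4: prefix='1' (no match yet)
Bit 5: prefix='10' (no match yet)
Bit 6: prefix='100' -> emit 'j', reset
Bit 7: prefix='1' (no match yet)
Bit 8: prefix='11' -> emit 'd', reset
Bit 9: prefix='1' (no match yet)
Bit 10: prefix='10' (no match yet)
Bit 11: prefix='101' -> emit 'o', reset
Bit 12: prefix='0' (no match yet)
Bit 13: prefix='00' -> emit 'i', reset

Answer: 0 2 4 7 9 12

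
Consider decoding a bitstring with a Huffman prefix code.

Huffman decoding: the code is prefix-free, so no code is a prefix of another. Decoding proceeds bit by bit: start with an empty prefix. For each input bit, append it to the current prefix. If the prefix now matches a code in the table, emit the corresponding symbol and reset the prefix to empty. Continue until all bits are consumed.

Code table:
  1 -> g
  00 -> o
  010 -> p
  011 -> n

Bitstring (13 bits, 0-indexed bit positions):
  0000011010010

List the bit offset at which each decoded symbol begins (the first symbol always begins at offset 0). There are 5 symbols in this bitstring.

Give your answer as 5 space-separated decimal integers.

Bit 0: prefix='0' (no match yet)
Bit 1: prefix='00' -> emit 'o', reset
Bit 2: prefix='0' (no match yet)
Bit 3: prefix='00' -> emit 'o', reset
Bit 4: prefix='0' (no match yet)
Bit 5: prefix='01' (no match yet)
Bit 6: prefix='011' -> emit 'n', reset
Bit 7: prefix='0' (no match yet)
Bit 8: prefix='01' (no match yet)
Bit 9: prefix='010' -> emit 'p', reset
Bit 10: prefix='0' (no match yet)
Bit 11: prefix='01' (no match yet)
Bit 12: prefix='010' -> emit 'p', reset

Answer: 0 2 4 7 10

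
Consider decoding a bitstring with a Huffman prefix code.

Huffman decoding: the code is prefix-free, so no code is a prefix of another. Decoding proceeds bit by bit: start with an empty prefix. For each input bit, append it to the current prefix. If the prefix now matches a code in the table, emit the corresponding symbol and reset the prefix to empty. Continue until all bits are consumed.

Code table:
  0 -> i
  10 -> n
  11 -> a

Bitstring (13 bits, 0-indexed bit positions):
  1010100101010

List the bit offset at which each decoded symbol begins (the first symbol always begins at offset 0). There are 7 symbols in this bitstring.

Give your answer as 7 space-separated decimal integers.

Answer: 0 2 4 6 7 9 11

Derivation:
Bit 0: prefix='1' (no match yet)
Bit 1: prefix='10' -> emit 'n', reset
Bit 2: prefix='1' (no match yet)
Bit 3: prefix='10' -> emit 'n', reset
Bit 4: prefix='1' (no match yet)
Bit 5: prefix='10' -> emit 'n', reset
Bit 6: prefix='0' -> emit 'i', reset
Bit 7: prefix='1' (no match yet)
Bit 8: prefix='10' -> emit 'n', reset
Bit 9: prefix='1' (no match yet)
Bit 10: prefix='10' -> emit 'n', reset
Bit 11: prefix='1' (no match yet)
Bit 12: prefix='10' -> emit 'n', reset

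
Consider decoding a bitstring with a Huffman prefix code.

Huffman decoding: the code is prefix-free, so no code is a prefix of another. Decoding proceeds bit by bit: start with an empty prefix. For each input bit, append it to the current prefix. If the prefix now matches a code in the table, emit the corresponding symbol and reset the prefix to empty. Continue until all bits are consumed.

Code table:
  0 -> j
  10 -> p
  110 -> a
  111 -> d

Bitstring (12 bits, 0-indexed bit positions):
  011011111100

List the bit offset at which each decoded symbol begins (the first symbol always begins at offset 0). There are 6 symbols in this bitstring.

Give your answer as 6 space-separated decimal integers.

Answer: 0 1 4 7 10 11

Derivation:
Bit 0: prefix='0' -> emit 'j', reset
Bit 1: prefix='1' (no match yet)
Bit 2: prefix='11' (no match yet)
Bit 3: prefix='110' -> emit 'a', reset
Bit 4: prefix='1' (no match yet)
Bit 5: prefix='11' (no match yet)
Bit 6: prefix='111' -> emit 'd', reset
Bit 7: prefix='1' (no match yet)
Bit 8: prefix='11' (no match yet)
Bit 9: prefix='111' -> emit 'd', reset
Bit 10: prefix='0' -> emit 'j', reset
Bit 11: prefix='0' -> emit 'j', reset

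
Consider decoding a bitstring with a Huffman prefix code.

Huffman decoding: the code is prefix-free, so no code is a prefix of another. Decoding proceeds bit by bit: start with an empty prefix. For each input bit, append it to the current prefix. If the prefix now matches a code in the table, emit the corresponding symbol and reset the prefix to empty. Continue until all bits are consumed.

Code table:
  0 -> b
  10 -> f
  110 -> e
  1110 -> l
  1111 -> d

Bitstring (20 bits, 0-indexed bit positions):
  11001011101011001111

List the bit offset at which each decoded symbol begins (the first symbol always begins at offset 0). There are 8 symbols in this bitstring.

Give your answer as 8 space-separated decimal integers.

Answer: 0 3 4 6 10 12 15 16

Derivation:
Bit 0: prefix='1' (no match yet)
Bit 1: prefix='11' (no match yet)
Bit 2: prefix='110' -> emit 'e', reset
Bit 3: prefix='0' -> emit 'b', reset
Bit 4: prefix='1' (no match yet)
Bit 5: prefix='10' -> emit 'f', reset
Bit 6: prefix='1' (no match yet)
Bit 7: prefix='11' (no match yet)
Bit 8: prefix='111' (no match yet)
Bit 9: prefix='1110' -> emit 'l', reset
Bit 10: prefix='1' (no match yet)
Bit 11: prefix='10' -> emit 'f', reset
Bit 12: prefix='1' (no match yet)
Bit 13: prefix='11' (no match yet)
Bit 14: prefix='110' -> emit 'e', reset
Bit 15: prefix='0' -> emit 'b', reset
Bit 16: prefix='1' (no match yet)
Bit 17: prefix='11' (no match yet)
Bit 18: prefix='111' (no match yet)
Bit 19: prefix='1111' -> emit 'd', reset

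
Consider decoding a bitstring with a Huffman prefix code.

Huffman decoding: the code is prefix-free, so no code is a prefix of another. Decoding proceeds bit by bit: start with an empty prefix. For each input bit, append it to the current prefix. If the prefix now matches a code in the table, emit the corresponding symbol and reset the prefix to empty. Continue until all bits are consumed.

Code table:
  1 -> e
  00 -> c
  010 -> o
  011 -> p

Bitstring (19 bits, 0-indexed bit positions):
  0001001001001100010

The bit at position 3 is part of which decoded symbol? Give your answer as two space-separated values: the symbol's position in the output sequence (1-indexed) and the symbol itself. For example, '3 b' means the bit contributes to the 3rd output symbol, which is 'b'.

Bit 0: prefix='0' (no match yet)
Bit 1: prefix='00' -> emit 'c', reset
Bit 2: prefix='0' (no match yet)
Bit 3: prefix='01' (no match yet)
Bit 4: prefix='010' -> emit 'o', reset
Bit 5: prefix='0' (no match yet)
Bit 6: prefix='01' (no match yet)
Bit 7: prefix='010' -> emit 'o', reset

Answer: 2 o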